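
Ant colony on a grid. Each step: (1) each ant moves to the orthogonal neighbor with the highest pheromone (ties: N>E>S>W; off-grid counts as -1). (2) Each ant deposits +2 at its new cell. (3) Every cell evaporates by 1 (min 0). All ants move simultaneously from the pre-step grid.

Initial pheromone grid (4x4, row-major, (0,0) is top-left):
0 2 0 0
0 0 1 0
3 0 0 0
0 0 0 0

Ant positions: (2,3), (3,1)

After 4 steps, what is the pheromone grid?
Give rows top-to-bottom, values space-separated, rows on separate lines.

After step 1: ants at (1,3),(2,1)
  0 1 0 0
  0 0 0 1
  2 1 0 0
  0 0 0 0
After step 2: ants at (0,3),(2,0)
  0 0 0 1
  0 0 0 0
  3 0 0 0
  0 0 0 0
After step 3: ants at (1,3),(1,0)
  0 0 0 0
  1 0 0 1
  2 0 0 0
  0 0 0 0
After step 4: ants at (0,3),(2,0)
  0 0 0 1
  0 0 0 0
  3 0 0 0
  0 0 0 0

0 0 0 1
0 0 0 0
3 0 0 0
0 0 0 0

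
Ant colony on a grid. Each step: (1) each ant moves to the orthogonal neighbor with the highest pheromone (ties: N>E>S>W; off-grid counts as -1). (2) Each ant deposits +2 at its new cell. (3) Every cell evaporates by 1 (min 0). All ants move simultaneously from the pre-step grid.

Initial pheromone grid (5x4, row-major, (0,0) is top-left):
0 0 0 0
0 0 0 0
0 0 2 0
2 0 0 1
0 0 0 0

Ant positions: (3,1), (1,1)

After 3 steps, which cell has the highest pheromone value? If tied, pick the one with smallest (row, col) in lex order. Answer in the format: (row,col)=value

Step 1: ant0:(3,1)->W->(3,0) | ant1:(1,1)->N->(0,1)
  grid max=3 at (3,0)
Step 2: ant0:(3,0)->N->(2,0) | ant1:(0,1)->E->(0,2)
  grid max=2 at (3,0)
Step 3: ant0:(2,0)->S->(3,0) | ant1:(0,2)->E->(0,3)
  grid max=3 at (3,0)
Final grid:
  0 0 0 1
  0 0 0 0
  0 0 0 0
  3 0 0 0
  0 0 0 0
Max pheromone 3 at (3,0)

Answer: (3,0)=3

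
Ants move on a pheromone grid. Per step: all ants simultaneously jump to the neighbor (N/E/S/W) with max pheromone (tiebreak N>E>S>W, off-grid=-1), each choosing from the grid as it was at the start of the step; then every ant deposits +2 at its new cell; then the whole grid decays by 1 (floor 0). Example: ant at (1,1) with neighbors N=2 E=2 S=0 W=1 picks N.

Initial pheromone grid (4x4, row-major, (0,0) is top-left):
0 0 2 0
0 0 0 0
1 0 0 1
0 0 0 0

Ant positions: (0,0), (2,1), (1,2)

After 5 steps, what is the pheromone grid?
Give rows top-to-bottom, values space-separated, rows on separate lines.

After step 1: ants at (0,1),(2,0),(0,2)
  0 1 3 0
  0 0 0 0
  2 0 0 0
  0 0 0 0
After step 2: ants at (0,2),(1,0),(0,1)
  0 2 4 0
  1 0 0 0
  1 0 0 0
  0 0 0 0
After step 3: ants at (0,1),(2,0),(0,2)
  0 3 5 0
  0 0 0 0
  2 0 0 0
  0 0 0 0
After step 4: ants at (0,2),(1,0),(0,1)
  0 4 6 0
  1 0 0 0
  1 0 0 0
  0 0 0 0
After step 5: ants at (0,1),(2,0),(0,2)
  0 5 7 0
  0 0 0 0
  2 0 0 0
  0 0 0 0

0 5 7 0
0 0 0 0
2 0 0 0
0 0 0 0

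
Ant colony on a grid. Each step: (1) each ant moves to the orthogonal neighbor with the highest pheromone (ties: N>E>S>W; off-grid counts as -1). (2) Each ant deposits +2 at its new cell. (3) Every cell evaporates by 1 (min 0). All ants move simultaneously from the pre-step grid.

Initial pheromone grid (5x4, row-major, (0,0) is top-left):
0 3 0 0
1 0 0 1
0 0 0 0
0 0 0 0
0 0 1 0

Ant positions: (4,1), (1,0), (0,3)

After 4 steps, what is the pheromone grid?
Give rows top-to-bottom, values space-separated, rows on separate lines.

After step 1: ants at (4,2),(0,0),(1,3)
  1 2 0 0
  0 0 0 2
  0 0 0 0
  0 0 0 0
  0 0 2 0
After step 2: ants at (3,2),(0,1),(0,3)
  0 3 0 1
  0 0 0 1
  0 0 0 0
  0 0 1 0
  0 0 1 0
After step 3: ants at (4,2),(0,2),(1,3)
  0 2 1 0
  0 0 0 2
  0 0 0 0
  0 0 0 0
  0 0 2 0
After step 4: ants at (3,2),(0,1),(0,3)
  0 3 0 1
  0 0 0 1
  0 0 0 0
  0 0 1 0
  0 0 1 0

0 3 0 1
0 0 0 1
0 0 0 0
0 0 1 0
0 0 1 0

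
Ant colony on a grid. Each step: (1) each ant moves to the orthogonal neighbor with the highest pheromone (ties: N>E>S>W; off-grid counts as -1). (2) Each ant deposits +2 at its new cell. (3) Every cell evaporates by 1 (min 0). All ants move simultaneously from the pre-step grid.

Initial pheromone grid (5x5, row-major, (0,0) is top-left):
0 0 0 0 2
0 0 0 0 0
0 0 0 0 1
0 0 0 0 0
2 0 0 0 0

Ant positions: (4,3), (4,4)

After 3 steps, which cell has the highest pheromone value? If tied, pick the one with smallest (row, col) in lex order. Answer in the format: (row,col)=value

Step 1: ant0:(4,3)->N->(3,3) | ant1:(4,4)->N->(3,4)
  grid max=1 at (0,4)
Step 2: ant0:(3,3)->E->(3,4) | ant1:(3,4)->W->(3,3)
  grid max=2 at (3,3)
Step 3: ant0:(3,4)->W->(3,3) | ant1:(3,3)->E->(3,4)
  grid max=3 at (3,3)
Final grid:
  0 0 0 0 0
  0 0 0 0 0
  0 0 0 0 0
  0 0 0 3 3
  0 0 0 0 0
Max pheromone 3 at (3,3)

Answer: (3,3)=3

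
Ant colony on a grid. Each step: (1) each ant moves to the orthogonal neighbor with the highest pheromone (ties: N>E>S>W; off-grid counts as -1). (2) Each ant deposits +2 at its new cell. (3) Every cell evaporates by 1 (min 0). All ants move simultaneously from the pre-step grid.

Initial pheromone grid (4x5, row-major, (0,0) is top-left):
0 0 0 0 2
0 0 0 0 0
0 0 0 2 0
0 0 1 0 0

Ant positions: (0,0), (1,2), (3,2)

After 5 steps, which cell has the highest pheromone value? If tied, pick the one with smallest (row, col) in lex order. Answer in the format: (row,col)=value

Step 1: ant0:(0,0)->E->(0,1) | ant1:(1,2)->N->(0,2) | ant2:(3,2)->N->(2,2)
  grid max=1 at (0,1)
Step 2: ant0:(0,1)->E->(0,2) | ant1:(0,2)->W->(0,1) | ant2:(2,2)->E->(2,3)
  grid max=2 at (0,1)
Step 3: ant0:(0,2)->W->(0,1) | ant1:(0,1)->E->(0,2) | ant2:(2,3)->N->(1,3)
  grid max=3 at (0,1)
Step 4: ant0:(0,1)->E->(0,2) | ant1:(0,2)->W->(0,1) | ant2:(1,3)->S->(2,3)
  grid max=4 at (0,1)
Step 5: ant0:(0,2)->W->(0,1) | ant1:(0,1)->E->(0,2) | ant2:(2,3)->N->(1,3)
  grid max=5 at (0,1)
Final grid:
  0 5 5 0 0
  0 0 0 1 0
  0 0 0 1 0
  0 0 0 0 0
Max pheromone 5 at (0,1)

Answer: (0,1)=5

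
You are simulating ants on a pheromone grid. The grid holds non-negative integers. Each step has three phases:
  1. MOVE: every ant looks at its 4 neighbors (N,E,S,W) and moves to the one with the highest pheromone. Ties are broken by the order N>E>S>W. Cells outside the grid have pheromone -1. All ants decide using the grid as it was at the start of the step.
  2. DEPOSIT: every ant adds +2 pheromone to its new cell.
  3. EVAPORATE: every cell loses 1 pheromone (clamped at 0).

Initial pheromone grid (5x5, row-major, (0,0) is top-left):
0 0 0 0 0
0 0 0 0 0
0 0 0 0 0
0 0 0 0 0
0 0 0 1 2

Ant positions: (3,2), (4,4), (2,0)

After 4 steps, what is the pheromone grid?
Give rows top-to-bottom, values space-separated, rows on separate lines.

After step 1: ants at (2,2),(4,3),(1,0)
  0 0 0 0 0
  1 0 0 0 0
  0 0 1 0 0
  0 0 0 0 0
  0 0 0 2 1
After step 2: ants at (1,2),(4,4),(0,0)
  1 0 0 0 0
  0 0 1 0 0
  0 0 0 0 0
  0 0 0 0 0
  0 0 0 1 2
After step 3: ants at (0,2),(4,3),(0,1)
  0 1 1 0 0
  0 0 0 0 0
  0 0 0 0 0
  0 0 0 0 0
  0 0 0 2 1
After step 4: ants at (0,1),(4,4),(0,2)
  0 2 2 0 0
  0 0 0 0 0
  0 0 0 0 0
  0 0 0 0 0
  0 0 0 1 2

0 2 2 0 0
0 0 0 0 0
0 0 0 0 0
0 0 0 0 0
0 0 0 1 2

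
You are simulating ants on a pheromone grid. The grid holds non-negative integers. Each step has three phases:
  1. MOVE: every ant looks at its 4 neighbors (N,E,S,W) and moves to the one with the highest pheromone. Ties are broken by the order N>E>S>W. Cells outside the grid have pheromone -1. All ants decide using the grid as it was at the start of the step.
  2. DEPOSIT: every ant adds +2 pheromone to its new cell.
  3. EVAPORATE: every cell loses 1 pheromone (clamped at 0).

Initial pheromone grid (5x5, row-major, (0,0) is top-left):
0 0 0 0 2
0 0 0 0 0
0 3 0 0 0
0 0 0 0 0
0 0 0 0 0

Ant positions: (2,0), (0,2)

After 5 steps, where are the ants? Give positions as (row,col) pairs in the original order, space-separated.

Step 1: ant0:(2,0)->E->(2,1) | ant1:(0,2)->E->(0,3)
  grid max=4 at (2,1)
Step 2: ant0:(2,1)->N->(1,1) | ant1:(0,3)->E->(0,4)
  grid max=3 at (2,1)
Step 3: ant0:(1,1)->S->(2,1) | ant1:(0,4)->S->(1,4)
  grid max=4 at (2,1)
Step 4: ant0:(2,1)->N->(1,1) | ant1:(1,4)->N->(0,4)
  grid max=3 at (2,1)
Step 5: ant0:(1,1)->S->(2,1) | ant1:(0,4)->S->(1,4)
  grid max=4 at (2,1)

(2,1) (1,4)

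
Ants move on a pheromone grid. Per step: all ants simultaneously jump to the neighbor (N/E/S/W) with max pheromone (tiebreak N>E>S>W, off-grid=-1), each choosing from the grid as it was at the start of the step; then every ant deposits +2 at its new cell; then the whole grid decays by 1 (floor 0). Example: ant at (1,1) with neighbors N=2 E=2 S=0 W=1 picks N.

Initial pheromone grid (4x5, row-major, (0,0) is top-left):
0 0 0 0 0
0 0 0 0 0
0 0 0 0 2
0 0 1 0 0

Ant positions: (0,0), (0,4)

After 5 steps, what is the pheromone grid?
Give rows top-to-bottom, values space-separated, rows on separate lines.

After step 1: ants at (0,1),(1,4)
  0 1 0 0 0
  0 0 0 0 1
  0 0 0 0 1
  0 0 0 0 0
After step 2: ants at (0,2),(2,4)
  0 0 1 0 0
  0 0 0 0 0
  0 0 0 0 2
  0 0 0 0 0
After step 3: ants at (0,3),(1,4)
  0 0 0 1 0
  0 0 0 0 1
  0 0 0 0 1
  0 0 0 0 0
After step 4: ants at (0,4),(2,4)
  0 0 0 0 1
  0 0 0 0 0
  0 0 0 0 2
  0 0 0 0 0
After step 5: ants at (1,4),(1,4)
  0 0 0 0 0
  0 0 0 0 3
  0 0 0 0 1
  0 0 0 0 0

0 0 0 0 0
0 0 0 0 3
0 0 0 0 1
0 0 0 0 0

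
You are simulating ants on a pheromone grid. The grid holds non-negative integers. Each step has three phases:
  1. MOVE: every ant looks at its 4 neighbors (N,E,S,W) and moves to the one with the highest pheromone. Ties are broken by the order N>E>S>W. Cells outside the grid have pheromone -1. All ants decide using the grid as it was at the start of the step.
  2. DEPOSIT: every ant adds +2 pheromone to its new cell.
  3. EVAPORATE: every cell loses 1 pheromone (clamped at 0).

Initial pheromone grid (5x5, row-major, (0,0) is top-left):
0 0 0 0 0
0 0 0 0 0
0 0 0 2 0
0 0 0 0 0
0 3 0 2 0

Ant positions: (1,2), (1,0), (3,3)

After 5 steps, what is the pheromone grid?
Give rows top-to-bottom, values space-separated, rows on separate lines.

After step 1: ants at (0,2),(0,0),(2,3)
  1 0 1 0 0
  0 0 0 0 0
  0 0 0 3 0
  0 0 0 0 0
  0 2 0 1 0
After step 2: ants at (0,3),(0,1),(1,3)
  0 1 0 1 0
  0 0 0 1 0
  0 0 0 2 0
  0 0 0 0 0
  0 1 0 0 0
After step 3: ants at (1,3),(0,2),(2,3)
  0 0 1 0 0
  0 0 0 2 0
  0 0 0 3 0
  0 0 0 0 0
  0 0 0 0 0
After step 4: ants at (2,3),(0,3),(1,3)
  0 0 0 1 0
  0 0 0 3 0
  0 0 0 4 0
  0 0 0 0 0
  0 0 0 0 0
After step 5: ants at (1,3),(1,3),(2,3)
  0 0 0 0 0
  0 0 0 6 0
  0 0 0 5 0
  0 0 0 0 0
  0 0 0 0 0

0 0 0 0 0
0 0 0 6 0
0 0 0 5 0
0 0 0 0 0
0 0 0 0 0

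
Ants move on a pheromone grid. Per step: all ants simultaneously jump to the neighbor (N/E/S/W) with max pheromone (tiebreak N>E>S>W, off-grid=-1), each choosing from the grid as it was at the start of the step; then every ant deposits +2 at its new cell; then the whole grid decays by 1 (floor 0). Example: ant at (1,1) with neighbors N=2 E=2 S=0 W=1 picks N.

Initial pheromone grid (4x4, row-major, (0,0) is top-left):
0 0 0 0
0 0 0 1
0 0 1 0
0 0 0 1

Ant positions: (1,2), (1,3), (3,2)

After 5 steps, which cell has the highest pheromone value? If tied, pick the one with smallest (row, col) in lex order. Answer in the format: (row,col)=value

Answer: (1,3)=10

Derivation:
Step 1: ant0:(1,2)->E->(1,3) | ant1:(1,3)->N->(0,3) | ant2:(3,2)->N->(2,2)
  grid max=2 at (1,3)
Step 2: ant0:(1,3)->N->(0,3) | ant1:(0,3)->S->(1,3) | ant2:(2,2)->N->(1,2)
  grid max=3 at (1,3)
Step 3: ant0:(0,3)->S->(1,3) | ant1:(1,3)->N->(0,3) | ant2:(1,2)->E->(1,3)
  grid max=6 at (1,3)
Step 4: ant0:(1,3)->N->(0,3) | ant1:(0,3)->S->(1,3) | ant2:(1,3)->N->(0,3)
  grid max=7 at (1,3)
Step 5: ant0:(0,3)->S->(1,3) | ant1:(1,3)->N->(0,3) | ant2:(0,3)->S->(1,3)
  grid max=10 at (1,3)
Final grid:
  0 0 0 7
  0 0 0 10
  0 0 0 0
  0 0 0 0
Max pheromone 10 at (1,3)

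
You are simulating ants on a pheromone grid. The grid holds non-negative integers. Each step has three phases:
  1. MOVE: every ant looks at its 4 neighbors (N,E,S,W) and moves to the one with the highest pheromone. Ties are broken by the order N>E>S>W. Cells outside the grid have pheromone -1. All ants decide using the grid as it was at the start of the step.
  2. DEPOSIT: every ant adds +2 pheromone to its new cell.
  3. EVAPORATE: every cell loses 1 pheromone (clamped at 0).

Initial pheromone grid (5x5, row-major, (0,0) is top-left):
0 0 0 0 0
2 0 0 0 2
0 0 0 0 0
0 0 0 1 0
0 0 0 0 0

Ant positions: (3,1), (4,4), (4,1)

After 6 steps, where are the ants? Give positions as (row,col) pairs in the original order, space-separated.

Step 1: ant0:(3,1)->N->(2,1) | ant1:(4,4)->N->(3,4) | ant2:(4,1)->N->(3,1)
  grid max=1 at (1,0)
Step 2: ant0:(2,1)->S->(3,1) | ant1:(3,4)->N->(2,4) | ant2:(3,1)->N->(2,1)
  grid max=2 at (2,1)
Step 3: ant0:(3,1)->N->(2,1) | ant1:(2,4)->N->(1,4) | ant2:(2,1)->S->(3,1)
  grid max=3 at (2,1)
Step 4: ant0:(2,1)->S->(3,1) | ant1:(1,4)->N->(0,4) | ant2:(3,1)->N->(2,1)
  grid max=4 at (2,1)
Step 5: ant0:(3,1)->N->(2,1) | ant1:(0,4)->S->(1,4) | ant2:(2,1)->S->(3,1)
  grid max=5 at (2,1)
Step 6: ant0:(2,1)->S->(3,1) | ant1:(1,4)->N->(0,4) | ant2:(3,1)->N->(2,1)
  grid max=6 at (2,1)

(3,1) (0,4) (2,1)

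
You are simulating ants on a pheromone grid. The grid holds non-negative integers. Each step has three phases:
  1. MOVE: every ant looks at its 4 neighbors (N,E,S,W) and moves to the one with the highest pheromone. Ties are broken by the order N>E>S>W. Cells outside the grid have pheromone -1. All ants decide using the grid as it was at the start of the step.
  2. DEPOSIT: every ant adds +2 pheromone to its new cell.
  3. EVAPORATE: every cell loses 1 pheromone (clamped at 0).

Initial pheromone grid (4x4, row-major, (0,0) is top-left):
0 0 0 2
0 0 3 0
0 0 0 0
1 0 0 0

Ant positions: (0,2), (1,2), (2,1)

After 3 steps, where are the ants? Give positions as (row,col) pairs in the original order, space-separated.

Step 1: ant0:(0,2)->S->(1,2) | ant1:(1,2)->N->(0,2) | ant2:(2,1)->N->(1,1)
  grid max=4 at (1,2)
Step 2: ant0:(1,2)->N->(0,2) | ant1:(0,2)->S->(1,2) | ant2:(1,1)->E->(1,2)
  grid max=7 at (1,2)
Step 3: ant0:(0,2)->S->(1,2) | ant1:(1,2)->N->(0,2) | ant2:(1,2)->N->(0,2)
  grid max=8 at (1,2)

(1,2) (0,2) (0,2)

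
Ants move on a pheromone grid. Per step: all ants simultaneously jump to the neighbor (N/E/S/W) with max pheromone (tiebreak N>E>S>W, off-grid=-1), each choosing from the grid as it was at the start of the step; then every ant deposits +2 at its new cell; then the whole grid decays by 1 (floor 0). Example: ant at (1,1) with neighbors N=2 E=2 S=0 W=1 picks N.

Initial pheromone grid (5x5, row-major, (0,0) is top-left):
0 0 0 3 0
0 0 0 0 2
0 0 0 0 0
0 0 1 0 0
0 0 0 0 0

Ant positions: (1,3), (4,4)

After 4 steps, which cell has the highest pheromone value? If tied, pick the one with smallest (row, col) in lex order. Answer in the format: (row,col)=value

Answer: (0,3)=3

Derivation:
Step 1: ant0:(1,3)->N->(0,3) | ant1:(4,4)->N->(3,4)
  grid max=4 at (0,3)
Step 2: ant0:(0,3)->E->(0,4) | ant1:(3,4)->N->(2,4)
  grid max=3 at (0,3)
Step 3: ant0:(0,4)->W->(0,3) | ant1:(2,4)->N->(1,4)
  grid max=4 at (0,3)
Step 4: ant0:(0,3)->E->(0,4) | ant1:(1,4)->N->(0,4)
  grid max=3 at (0,3)
Final grid:
  0 0 0 3 3
  0 0 0 0 0
  0 0 0 0 0
  0 0 0 0 0
  0 0 0 0 0
Max pheromone 3 at (0,3)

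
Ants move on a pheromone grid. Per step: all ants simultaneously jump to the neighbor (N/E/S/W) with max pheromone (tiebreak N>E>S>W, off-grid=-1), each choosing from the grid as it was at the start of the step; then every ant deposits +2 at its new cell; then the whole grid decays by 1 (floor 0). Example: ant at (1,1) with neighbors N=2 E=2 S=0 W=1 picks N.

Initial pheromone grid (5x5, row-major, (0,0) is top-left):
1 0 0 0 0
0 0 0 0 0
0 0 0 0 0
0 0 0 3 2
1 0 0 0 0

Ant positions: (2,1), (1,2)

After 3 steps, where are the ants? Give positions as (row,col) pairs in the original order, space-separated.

Step 1: ant0:(2,1)->N->(1,1) | ant1:(1,2)->N->(0,2)
  grid max=2 at (3,3)
Step 2: ant0:(1,1)->N->(0,1) | ant1:(0,2)->E->(0,3)
  grid max=1 at (0,1)
Step 3: ant0:(0,1)->E->(0,2) | ant1:(0,3)->E->(0,4)
  grid max=1 at (0,2)

(0,2) (0,4)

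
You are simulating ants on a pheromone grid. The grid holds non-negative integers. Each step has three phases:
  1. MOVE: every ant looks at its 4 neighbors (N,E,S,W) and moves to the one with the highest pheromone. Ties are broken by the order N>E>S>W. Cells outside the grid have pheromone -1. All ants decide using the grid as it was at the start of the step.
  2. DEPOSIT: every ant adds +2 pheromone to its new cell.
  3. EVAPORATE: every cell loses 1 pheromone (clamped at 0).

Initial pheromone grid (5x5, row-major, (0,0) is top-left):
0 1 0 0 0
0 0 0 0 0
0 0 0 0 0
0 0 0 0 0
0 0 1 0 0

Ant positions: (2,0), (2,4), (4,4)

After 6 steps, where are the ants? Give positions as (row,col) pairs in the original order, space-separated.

Step 1: ant0:(2,0)->N->(1,0) | ant1:(2,4)->N->(1,4) | ant2:(4,4)->N->(3,4)
  grid max=1 at (1,0)
Step 2: ant0:(1,0)->N->(0,0) | ant1:(1,4)->N->(0,4) | ant2:(3,4)->N->(2,4)
  grid max=1 at (0,0)
Step 3: ant0:(0,0)->E->(0,1) | ant1:(0,4)->S->(1,4) | ant2:(2,4)->N->(1,4)
  grid max=3 at (1,4)
Step 4: ant0:(0,1)->E->(0,2) | ant1:(1,4)->N->(0,4) | ant2:(1,4)->N->(0,4)
  grid max=3 at (0,4)
Step 5: ant0:(0,2)->E->(0,3) | ant1:(0,4)->S->(1,4) | ant2:(0,4)->S->(1,4)
  grid max=5 at (1,4)
Step 6: ant0:(0,3)->E->(0,4) | ant1:(1,4)->N->(0,4) | ant2:(1,4)->N->(0,4)
  grid max=7 at (0,4)

(0,4) (0,4) (0,4)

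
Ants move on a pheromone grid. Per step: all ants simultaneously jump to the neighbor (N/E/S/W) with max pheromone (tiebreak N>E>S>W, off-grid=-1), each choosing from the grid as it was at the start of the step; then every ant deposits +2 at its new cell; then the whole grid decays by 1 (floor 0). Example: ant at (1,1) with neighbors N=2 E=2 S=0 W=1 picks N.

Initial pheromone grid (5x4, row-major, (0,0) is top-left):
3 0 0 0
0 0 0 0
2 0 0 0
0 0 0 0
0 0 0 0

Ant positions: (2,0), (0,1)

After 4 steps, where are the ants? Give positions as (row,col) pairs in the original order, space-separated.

Step 1: ant0:(2,0)->N->(1,0) | ant1:(0,1)->W->(0,0)
  grid max=4 at (0,0)
Step 2: ant0:(1,0)->N->(0,0) | ant1:(0,0)->S->(1,0)
  grid max=5 at (0,0)
Step 3: ant0:(0,0)->S->(1,0) | ant1:(1,0)->N->(0,0)
  grid max=6 at (0,0)
Step 4: ant0:(1,0)->N->(0,0) | ant1:(0,0)->S->(1,0)
  grid max=7 at (0,0)

(0,0) (1,0)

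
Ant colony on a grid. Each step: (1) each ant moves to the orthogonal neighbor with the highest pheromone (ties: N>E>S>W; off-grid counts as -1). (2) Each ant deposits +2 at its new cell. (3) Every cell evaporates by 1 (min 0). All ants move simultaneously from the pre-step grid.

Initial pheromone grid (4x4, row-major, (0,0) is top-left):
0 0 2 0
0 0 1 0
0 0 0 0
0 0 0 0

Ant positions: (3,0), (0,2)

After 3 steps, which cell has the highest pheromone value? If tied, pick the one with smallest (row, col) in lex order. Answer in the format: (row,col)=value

Step 1: ant0:(3,0)->N->(2,0) | ant1:(0,2)->S->(1,2)
  grid max=2 at (1,2)
Step 2: ant0:(2,0)->N->(1,0) | ant1:(1,2)->N->(0,2)
  grid max=2 at (0,2)
Step 3: ant0:(1,0)->N->(0,0) | ant1:(0,2)->S->(1,2)
  grid max=2 at (1,2)
Final grid:
  1 0 1 0
  0 0 2 0
  0 0 0 0
  0 0 0 0
Max pheromone 2 at (1,2)

Answer: (1,2)=2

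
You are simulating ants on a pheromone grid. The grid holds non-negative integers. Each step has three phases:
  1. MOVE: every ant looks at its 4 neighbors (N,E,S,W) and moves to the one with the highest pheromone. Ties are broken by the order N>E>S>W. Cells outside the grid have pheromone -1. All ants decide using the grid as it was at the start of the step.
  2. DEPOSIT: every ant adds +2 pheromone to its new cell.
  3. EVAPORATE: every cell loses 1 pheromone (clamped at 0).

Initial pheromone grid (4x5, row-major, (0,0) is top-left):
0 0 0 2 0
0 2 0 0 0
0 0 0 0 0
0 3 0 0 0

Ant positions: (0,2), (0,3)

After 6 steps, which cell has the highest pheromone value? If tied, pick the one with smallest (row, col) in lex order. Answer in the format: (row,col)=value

Answer: (0,3)=8

Derivation:
Step 1: ant0:(0,2)->E->(0,3) | ant1:(0,3)->E->(0,4)
  grid max=3 at (0,3)
Step 2: ant0:(0,3)->E->(0,4) | ant1:(0,4)->W->(0,3)
  grid max=4 at (0,3)
Step 3: ant0:(0,4)->W->(0,3) | ant1:(0,3)->E->(0,4)
  grid max=5 at (0,3)
Step 4: ant0:(0,3)->E->(0,4) | ant1:(0,4)->W->(0,3)
  grid max=6 at (0,3)
Step 5: ant0:(0,4)->W->(0,3) | ant1:(0,3)->E->(0,4)
  grid max=7 at (0,3)
Step 6: ant0:(0,3)->E->(0,4) | ant1:(0,4)->W->(0,3)
  grid max=8 at (0,3)
Final grid:
  0 0 0 8 6
  0 0 0 0 0
  0 0 0 0 0
  0 0 0 0 0
Max pheromone 8 at (0,3)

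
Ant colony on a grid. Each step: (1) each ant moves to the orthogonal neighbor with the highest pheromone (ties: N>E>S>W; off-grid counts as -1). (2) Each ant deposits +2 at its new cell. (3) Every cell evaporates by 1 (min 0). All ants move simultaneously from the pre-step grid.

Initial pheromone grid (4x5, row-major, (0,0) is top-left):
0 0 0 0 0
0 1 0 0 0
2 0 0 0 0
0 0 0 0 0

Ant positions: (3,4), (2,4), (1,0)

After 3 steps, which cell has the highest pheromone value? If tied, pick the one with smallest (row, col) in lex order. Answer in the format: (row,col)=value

Step 1: ant0:(3,4)->N->(2,4) | ant1:(2,4)->N->(1,4) | ant2:(1,0)->S->(2,0)
  grid max=3 at (2,0)
Step 2: ant0:(2,4)->N->(1,4) | ant1:(1,4)->S->(2,4) | ant2:(2,0)->N->(1,0)
  grid max=2 at (1,4)
Step 3: ant0:(1,4)->S->(2,4) | ant1:(2,4)->N->(1,4) | ant2:(1,0)->S->(2,0)
  grid max=3 at (1,4)
Final grid:
  0 0 0 0 0
  0 0 0 0 3
  3 0 0 0 3
  0 0 0 0 0
Max pheromone 3 at (1,4)

Answer: (1,4)=3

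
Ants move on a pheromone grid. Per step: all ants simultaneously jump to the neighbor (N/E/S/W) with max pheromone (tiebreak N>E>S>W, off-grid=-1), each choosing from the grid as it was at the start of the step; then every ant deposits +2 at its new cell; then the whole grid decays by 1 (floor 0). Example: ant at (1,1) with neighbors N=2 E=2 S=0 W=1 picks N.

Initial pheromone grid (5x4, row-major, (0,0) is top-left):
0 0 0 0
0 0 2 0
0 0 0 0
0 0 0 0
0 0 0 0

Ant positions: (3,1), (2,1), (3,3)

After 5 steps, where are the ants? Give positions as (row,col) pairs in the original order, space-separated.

Step 1: ant0:(3,1)->N->(2,1) | ant1:(2,1)->N->(1,1) | ant2:(3,3)->N->(2,3)
  grid max=1 at (1,1)
Step 2: ant0:(2,1)->N->(1,1) | ant1:(1,1)->E->(1,2) | ant2:(2,3)->N->(1,3)
  grid max=2 at (1,1)
Step 3: ant0:(1,1)->E->(1,2) | ant1:(1,2)->W->(1,1) | ant2:(1,3)->W->(1,2)
  grid max=5 at (1,2)
Step 4: ant0:(1,2)->W->(1,1) | ant1:(1,1)->E->(1,2) | ant2:(1,2)->W->(1,1)
  grid max=6 at (1,1)
Step 5: ant0:(1,1)->E->(1,2) | ant1:(1,2)->W->(1,1) | ant2:(1,1)->E->(1,2)
  grid max=9 at (1,2)

(1,2) (1,1) (1,2)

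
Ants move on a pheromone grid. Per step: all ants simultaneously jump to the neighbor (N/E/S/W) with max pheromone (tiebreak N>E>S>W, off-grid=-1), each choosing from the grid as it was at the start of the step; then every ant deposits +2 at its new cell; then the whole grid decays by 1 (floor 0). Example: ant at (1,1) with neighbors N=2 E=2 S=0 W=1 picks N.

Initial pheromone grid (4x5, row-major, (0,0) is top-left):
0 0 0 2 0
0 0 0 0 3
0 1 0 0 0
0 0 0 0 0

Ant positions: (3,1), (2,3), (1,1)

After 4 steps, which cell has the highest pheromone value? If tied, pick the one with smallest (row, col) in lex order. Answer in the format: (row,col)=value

Answer: (1,1)=5

Derivation:
Step 1: ant0:(3,1)->N->(2,1) | ant1:(2,3)->N->(1,3) | ant2:(1,1)->S->(2,1)
  grid max=4 at (2,1)
Step 2: ant0:(2,1)->N->(1,1) | ant1:(1,3)->E->(1,4) | ant2:(2,1)->N->(1,1)
  grid max=3 at (1,1)
Step 3: ant0:(1,1)->S->(2,1) | ant1:(1,4)->N->(0,4) | ant2:(1,1)->S->(2,1)
  grid max=6 at (2,1)
Step 4: ant0:(2,1)->N->(1,1) | ant1:(0,4)->S->(1,4) | ant2:(2,1)->N->(1,1)
  grid max=5 at (1,1)
Final grid:
  0 0 0 0 0
  0 5 0 0 3
  0 5 0 0 0
  0 0 0 0 0
Max pheromone 5 at (1,1)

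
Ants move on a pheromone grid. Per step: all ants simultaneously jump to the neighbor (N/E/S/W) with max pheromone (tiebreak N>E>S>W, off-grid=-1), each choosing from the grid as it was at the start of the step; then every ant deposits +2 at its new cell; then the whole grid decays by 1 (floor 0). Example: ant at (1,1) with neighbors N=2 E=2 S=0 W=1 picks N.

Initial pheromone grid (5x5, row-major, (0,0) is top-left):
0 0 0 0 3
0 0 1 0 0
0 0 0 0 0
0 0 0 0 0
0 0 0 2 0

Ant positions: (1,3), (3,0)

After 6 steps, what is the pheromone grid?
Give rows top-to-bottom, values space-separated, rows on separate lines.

After step 1: ants at (1,2),(2,0)
  0 0 0 0 2
  0 0 2 0 0
  1 0 0 0 0
  0 0 0 0 0
  0 0 0 1 0
After step 2: ants at (0,2),(1,0)
  0 0 1 0 1
  1 0 1 0 0
  0 0 0 0 0
  0 0 0 0 0
  0 0 0 0 0
After step 3: ants at (1,2),(0,0)
  1 0 0 0 0
  0 0 2 0 0
  0 0 0 0 0
  0 0 0 0 0
  0 0 0 0 0
After step 4: ants at (0,2),(0,1)
  0 1 1 0 0
  0 0 1 0 0
  0 0 0 0 0
  0 0 0 0 0
  0 0 0 0 0
After step 5: ants at (1,2),(0,2)
  0 0 2 0 0
  0 0 2 0 0
  0 0 0 0 0
  0 0 0 0 0
  0 0 0 0 0
After step 6: ants at (0,2),(1,2)
  0 0 3 0 0
  0 0 3 0 0
  0 0 0 0 0
  0 0 0 0 0
  0 0 0 0 0

0 0 3 0 0
0 0 3 0 0
0 0 0 0 0
0 0 0 0 0
0 0 0 0 0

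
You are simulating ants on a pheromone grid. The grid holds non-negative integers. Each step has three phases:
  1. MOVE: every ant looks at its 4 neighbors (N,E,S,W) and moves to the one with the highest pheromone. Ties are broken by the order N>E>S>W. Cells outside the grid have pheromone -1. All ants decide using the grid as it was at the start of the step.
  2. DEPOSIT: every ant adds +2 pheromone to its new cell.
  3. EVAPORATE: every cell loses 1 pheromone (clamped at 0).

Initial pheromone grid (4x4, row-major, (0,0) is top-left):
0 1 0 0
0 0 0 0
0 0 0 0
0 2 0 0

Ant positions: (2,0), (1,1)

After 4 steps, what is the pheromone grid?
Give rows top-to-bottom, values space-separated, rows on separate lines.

After step 1: ants at (1,0),(0,1)
  0 2 0 0
  1 0 0 0
  0 0 0 0
  0 1 0 0
After step 2: ants at (0,0),(0,2)
  1 1 1 0
  0 0 0 0
  0 0 0 0
  0 0 0 0
After step 3: ants at (0,1),(0,1)
  0 4 0 0
  0 0 0 0
  0 0 0 0
  0 0 0 0
After step 4: ants at (0,2),(0,2)
  0 3 3 0
  0 0 0 0
  0 0 0 0
  0 0 0 0

0 3 3 0
0 0 0 0
0 0 0 0
0 0 0 0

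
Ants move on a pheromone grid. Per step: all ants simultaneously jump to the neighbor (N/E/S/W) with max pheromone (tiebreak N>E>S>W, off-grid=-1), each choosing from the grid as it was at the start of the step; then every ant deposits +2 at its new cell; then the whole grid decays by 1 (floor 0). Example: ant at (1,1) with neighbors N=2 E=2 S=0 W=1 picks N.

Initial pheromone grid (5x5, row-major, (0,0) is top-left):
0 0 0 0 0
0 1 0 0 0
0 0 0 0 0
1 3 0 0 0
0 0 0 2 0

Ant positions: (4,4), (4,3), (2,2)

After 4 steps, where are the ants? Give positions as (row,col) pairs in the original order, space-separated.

Step 1: ant0:(4,4)->W->(4,3) | ant1:(4,3)->N->(3,3) | ant2:(2,2)->N->(1,2)
  grid max=3 at (4,3)
Step 2: ant0:(4,3)->N->(3,3) | ant1:(3,3)->S->(4,3) | ant2:(1,2)->N->(0,2)
  grid max=4 at (4,3)
Step 3: ant0:(3,3)->S->(4,3) | ant1:(4,3)->N->(3,3) | ant2:(0,2)->E->(0,3)
  grid max=5 at (4,3)
Step 4: ant0:(4,3)->N->(3,3) | ant1:(3,3)->S->(4,3) | ant2:(0,3)->E->(0,4)
  grid max=6 at (4,3)

(3,3) (4,3) (0,4)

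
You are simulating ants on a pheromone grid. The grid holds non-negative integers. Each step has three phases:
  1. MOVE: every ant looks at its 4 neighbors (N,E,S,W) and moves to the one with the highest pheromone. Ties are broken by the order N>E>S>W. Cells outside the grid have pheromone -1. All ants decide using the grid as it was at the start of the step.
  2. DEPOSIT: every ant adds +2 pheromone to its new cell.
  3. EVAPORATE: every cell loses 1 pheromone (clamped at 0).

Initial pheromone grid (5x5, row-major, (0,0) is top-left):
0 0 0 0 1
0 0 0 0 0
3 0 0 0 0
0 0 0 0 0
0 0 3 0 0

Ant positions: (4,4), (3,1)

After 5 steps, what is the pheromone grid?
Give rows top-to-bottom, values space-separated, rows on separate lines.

After step 1: ants at (3,4),(2,1)
  0 0 0 0 0
  0 0 0 0 0
  2 1 0 0 0
  0 0 0 0 1
  0 0 2 0 0
After step 2: ants at (2,4),(2,0)
  0 0 0 0 0
  0 0 0 0 0
  3 0 0 0 1
  0 0 0 0 0
  0 0 1 0 0
After step 3: ants at (1,4),(1,0)
  0 0 0 0 0
  1 0 0 0 1
  2 0 0 0 0
  0 0 0 0 0
  0 0 0 0 0
After step 4: ants at (0,4),(2,0)
  0 0 0 0 1
  0 0 0 0 0
  3 0 0 0 0
  0 0 0 0 0
  0 0 0 0 0
After step 5: ants at (1,4),(1,0)
  0 0 0 0 0
  1 0 0 0 1
  2 0 0 0 0
  0 0 0 0 0
  0 0 0 0 0

0 0 0 0 0
1 0 0 0 1
2 0 0 0 0
0 0 0 0 0
0 0 0 0 0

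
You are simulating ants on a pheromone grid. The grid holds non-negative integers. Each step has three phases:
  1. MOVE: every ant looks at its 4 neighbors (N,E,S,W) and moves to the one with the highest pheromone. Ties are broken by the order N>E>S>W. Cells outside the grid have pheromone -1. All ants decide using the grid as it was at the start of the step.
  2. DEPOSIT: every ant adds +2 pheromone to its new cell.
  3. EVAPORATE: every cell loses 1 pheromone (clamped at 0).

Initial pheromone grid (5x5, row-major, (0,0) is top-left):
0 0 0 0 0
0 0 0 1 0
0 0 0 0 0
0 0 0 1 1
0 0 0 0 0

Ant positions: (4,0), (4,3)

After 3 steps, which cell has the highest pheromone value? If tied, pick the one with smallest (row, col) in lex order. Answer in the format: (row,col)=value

Answer: (3,3)=2

Derivation:
Step 1: ant0:(4,0)->N->(3,0) | ant1:(4,3)->N->(3,3)
  grid max=2 at (3,3)
Step 2: ant0:(3,0)->N->(2,0) | ant1:(3,3)->N->(2,3)
  grid max=1 at (2,0)
Step 3: ant0:(2,0)->N->(1,0) | ant1:(2,3)->S->(3,3)
  grid max=2 at (3,3)
Final grid:
  0 0 0 0 0
  1 0 0 0 0
  0 0 0 0 0
  0 0 0 2 0
  0 0 0 0 0
Max pheromone 2 at (3,3)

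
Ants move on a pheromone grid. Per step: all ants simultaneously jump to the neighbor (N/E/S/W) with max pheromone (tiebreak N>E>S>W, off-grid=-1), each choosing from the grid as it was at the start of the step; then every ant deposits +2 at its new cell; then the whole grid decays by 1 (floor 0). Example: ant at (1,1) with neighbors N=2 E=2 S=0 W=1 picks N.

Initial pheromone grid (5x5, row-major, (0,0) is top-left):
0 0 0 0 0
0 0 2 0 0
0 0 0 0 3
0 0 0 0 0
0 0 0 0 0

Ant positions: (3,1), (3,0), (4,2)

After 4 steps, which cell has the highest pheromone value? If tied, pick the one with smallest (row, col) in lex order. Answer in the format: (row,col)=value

Answer: (2,0)=6

Derivation:
Step 1: ant0:(3,1)->N->(2,1) | ant1:(3,0)->N->(2,0) | ant2:(4,2)->N->(3,2)
  grid max=2 at (2,4)
Step 2: ant0:(2,1)->W->(2,0) | ant1:(2,0)->E->(2,1) | ant2:(3,2)->N->(2,2)
  grid max=2 at (2,0)
Step 3: ant0:(2,0)->E->(2,1) | ant1:(2,1)->W->(2,0) | ant2:(2,2)->W->(2,1)
  grid max=5 at (2,1)
Step 4: ant0:(2,1)->W->(2,0) | ant1:(2,0)->E->(2,1) | ant2:(2,1)->W->(2,0)
  grid max=6 at (2,0)
Final grid:
  0 0 0 0 0
  0 0 0 0 0
  6 6 0 0 0
  0 0 0 0 0
  0 0 0 0 0
Max pheromone 6 at (2,0)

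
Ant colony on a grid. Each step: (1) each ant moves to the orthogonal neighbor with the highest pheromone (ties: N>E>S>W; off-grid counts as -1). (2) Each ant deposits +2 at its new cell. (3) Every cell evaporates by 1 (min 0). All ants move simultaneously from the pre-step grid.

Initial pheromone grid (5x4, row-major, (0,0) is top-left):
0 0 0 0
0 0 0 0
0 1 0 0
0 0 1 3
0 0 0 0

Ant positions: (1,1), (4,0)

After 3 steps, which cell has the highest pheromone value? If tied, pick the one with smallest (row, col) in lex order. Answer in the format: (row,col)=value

Answer: (2,1)=4

Derivation:
Step 1: ant0:(1,1)->S->(2,1) | ant1:(4,0)->N->(3,0)
  grid max=2 at (2,1)
Step 2: ant0:(2,1)->N->(1,1) | ant1:(3,0)->N->(2,0)
  grid max=1 at (1,1)
Step 3: ant0:(1,1)->S->(2,1) | ant1:(2,0)->E->(2,1)
  grid max=4 at (2,1)
Final grid:
  0 0 0 0
  0 0 0 0
  0 4 0 0
  0 0 0 0
  0 0 0 0
Max pheromone 4 at (2,1)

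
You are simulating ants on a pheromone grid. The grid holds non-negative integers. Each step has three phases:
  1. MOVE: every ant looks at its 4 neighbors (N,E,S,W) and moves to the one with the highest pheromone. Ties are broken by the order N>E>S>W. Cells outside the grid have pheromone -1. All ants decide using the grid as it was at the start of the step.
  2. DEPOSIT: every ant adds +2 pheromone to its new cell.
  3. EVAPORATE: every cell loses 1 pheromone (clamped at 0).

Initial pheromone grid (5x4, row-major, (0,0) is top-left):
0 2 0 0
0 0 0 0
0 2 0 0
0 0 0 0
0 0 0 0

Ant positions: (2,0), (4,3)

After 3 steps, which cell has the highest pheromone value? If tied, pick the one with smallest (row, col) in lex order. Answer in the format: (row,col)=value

Step 1: ant0:(2,0)->E->(2,1) | ant1:(4,3)->N->(3,3)
  grid max=3 at (2,1)
Step 2: ant0:(2,1)->N->(1,1) | ant1:(3,3)->N->(2,3)
  grid max=2 at (2,1)
Step 3: ant0:(1,1)->S->(2,1) | ant1:(2,3)->N->(1,3)
  grid max=3 at (2,1)
Final grid:
  0 0 0 0
  0 0 0 1
  0 3 0 0
  0 0 0 0
  0 0 0 0
Max pheromone 3 at (2,1)

Answer: (2,1)=3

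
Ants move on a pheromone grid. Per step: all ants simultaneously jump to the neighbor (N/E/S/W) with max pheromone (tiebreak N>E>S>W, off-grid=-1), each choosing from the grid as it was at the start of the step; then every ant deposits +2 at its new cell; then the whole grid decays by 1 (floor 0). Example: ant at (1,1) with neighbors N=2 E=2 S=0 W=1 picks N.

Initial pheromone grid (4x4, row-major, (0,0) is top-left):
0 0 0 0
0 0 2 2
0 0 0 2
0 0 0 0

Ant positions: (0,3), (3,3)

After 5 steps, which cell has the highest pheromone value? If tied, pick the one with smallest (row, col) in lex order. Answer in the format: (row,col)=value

Answer: (1,3)=7

Derivation:
Step 1: ant0:(0,3)->S->(1,3) | ant1:(3,3)->N->(2,3)
  grid max=3 at (1,3)
Step 2: ant0:(1,3)->S->(2,3) | ant1:(2,3)->N->(1,3)
  grid max=4 at (1,3)
Step 3: ant0:(2,3)->N->(1,3) | ant1:(1,3)->S->(2,3)
  grid max=5 at (1,3)
Step 4: ant0:(1,3)->S->(2,3) | ant1:(2,3)->N->(1,3)
  grid max=6 at (1,3)
Step 5: ant0:(2,3)->N->(1,3) | ant1:(1,3)->S->(2,3)
  grid max=7 at (1,3)
Final grid:
  0 0 0 0
  0 0 0 7
  0 0 0 7
  0 0 0 0
Max pheromone 7 at (1,3)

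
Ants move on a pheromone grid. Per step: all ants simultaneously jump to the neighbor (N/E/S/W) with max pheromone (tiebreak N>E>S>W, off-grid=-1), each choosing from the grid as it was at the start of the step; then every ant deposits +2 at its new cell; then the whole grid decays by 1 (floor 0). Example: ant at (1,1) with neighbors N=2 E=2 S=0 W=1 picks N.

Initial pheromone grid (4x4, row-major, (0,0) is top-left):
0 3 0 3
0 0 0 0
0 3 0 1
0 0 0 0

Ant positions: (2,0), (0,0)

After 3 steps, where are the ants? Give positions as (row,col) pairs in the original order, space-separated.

Step 1: ant0:(2,0)->E->(2,1) | ant1:(0,0)->E->(0,1)
  grid max=4 at (0,1)
Step 2: ant0:(2,1)->N->(1,1) | ant1:(0,1)->E->(0,2)
  grid max=3 at (0,1)
Step 3: ant0:(1,1)->N->(0,1) | ant1:(0,2)->W->(0,1)
  grid max=6 at (0,1)

(0,1) (0,1)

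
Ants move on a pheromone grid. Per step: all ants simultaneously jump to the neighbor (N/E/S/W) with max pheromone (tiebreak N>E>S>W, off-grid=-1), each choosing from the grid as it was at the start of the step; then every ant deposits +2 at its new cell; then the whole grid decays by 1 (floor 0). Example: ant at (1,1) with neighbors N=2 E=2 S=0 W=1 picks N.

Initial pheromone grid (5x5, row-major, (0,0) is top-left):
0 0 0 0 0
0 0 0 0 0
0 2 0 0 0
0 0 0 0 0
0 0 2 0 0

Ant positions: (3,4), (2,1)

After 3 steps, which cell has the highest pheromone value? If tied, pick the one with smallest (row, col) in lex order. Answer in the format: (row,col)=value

Step 1: ant0:(3,4)->N->(2,4) | ant1:(2,1)->N->(1,1)
  grid max=1 at (1,1)
Step 2: ant0:(2,4)->N->(1,4) | ant1:(1,1)->S->(2,1)
  grid max=2 at (2,1)
Step 3: ant0:(1,4)->N->(0,4) | ant1:(2,1)->N->(1,1)
  grid max=1 at (0,4)
Final grid:
  0 0 0 0 1
  0 1 0 0 0
  0 1 0 0 0
  0 0 0 0 0
  0 0 0 0 0
Max pheromone 1 at (0,4)

Answer: (0,4)=1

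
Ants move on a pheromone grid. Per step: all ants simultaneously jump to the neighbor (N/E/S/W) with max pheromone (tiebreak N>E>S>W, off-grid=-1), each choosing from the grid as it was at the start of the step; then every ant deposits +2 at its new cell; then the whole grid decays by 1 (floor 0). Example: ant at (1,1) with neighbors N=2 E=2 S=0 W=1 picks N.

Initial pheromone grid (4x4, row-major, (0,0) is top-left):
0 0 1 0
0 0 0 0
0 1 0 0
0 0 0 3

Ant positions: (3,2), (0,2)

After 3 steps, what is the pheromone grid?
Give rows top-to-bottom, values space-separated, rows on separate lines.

After step 1: ants at (3,3),(0,3)
  0 0 0 1
  0 0 0 0
  0 0 0 0
  0 0 0 4
After step 2: ants at (2,3),(1,3)
  0 0 0 0
  0 0 0 1
  0 0 0 1
  0 0 0 3
After step 3: ants at (3,3),(2,3)
  0 0 0 0
  0 0 0 0
  0 0 0 2
  0 0 0 4

0 0 0 0
0 0 0 0
0 0 0 2
0 0 0 4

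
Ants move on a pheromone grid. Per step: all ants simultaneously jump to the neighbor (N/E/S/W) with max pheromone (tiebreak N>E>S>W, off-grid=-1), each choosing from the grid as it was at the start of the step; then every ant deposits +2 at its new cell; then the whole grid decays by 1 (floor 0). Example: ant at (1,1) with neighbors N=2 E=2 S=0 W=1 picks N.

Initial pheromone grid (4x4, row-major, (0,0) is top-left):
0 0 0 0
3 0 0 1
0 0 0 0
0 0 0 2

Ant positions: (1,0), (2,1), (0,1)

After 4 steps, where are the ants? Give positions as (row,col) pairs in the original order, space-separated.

Step 1: ant0:(1,0)->N->(0,0) | ant1:(2,1)->N->(1,1) | ant2:(0,1)->E->(0,2)
  grid max=2 at (1,0)
Step 2: ant0:(0,0)->S->(1,0) | ant1:(1,1)->W->(1,0) | ant2:(0,2)->E->(0,3)
  grid max=5 at (1,0)
Step 3: ant0:(1,0)->N->(0,0) | ant1:(1,0)->N->(0,0) | ant2:(0,3)->S->(1,3)
  grid max=4 at (1,0)
Step 4: ant0:(0,0)->S->(1,0) | ant1:(0,0)->S->(1,0) | ant2:(1,3)->N->(0,3)
  grid max=7 at (1,0)

(1,0) (1,0) (0,3)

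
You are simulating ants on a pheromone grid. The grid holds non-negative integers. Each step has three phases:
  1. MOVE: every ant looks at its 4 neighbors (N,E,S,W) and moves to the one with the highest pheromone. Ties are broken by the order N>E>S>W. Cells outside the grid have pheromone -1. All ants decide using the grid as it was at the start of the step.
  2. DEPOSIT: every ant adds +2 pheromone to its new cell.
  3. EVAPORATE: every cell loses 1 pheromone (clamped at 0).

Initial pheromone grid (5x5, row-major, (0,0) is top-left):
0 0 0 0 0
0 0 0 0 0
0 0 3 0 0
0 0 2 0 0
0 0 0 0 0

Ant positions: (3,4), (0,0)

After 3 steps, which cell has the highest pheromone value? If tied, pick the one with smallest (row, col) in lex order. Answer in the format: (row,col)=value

Step 1: ant0:(3,4)->N->(2,4) | ant1:(0,0)->E->(0,1)
  grid max=2 at (2,2)
Step 2: ant0:(2,4)->N->(1,4) | ant1:(0,1)->E->(0,2)
  grid max=1 at (0,2)
Step 3: ant0:(1,4)->N->(0,4) | ant1:(0,2)->E->(0,3)
  grid max=1 at (0,3)
Final grid:
  0 0 0 1 1
  0 0 0 0 0
  0 0 0 0 0
  0 0 0 0 0
  0 0 0 0 0
Max pheromone 1 at (0,3)

Answer: (0,3)=1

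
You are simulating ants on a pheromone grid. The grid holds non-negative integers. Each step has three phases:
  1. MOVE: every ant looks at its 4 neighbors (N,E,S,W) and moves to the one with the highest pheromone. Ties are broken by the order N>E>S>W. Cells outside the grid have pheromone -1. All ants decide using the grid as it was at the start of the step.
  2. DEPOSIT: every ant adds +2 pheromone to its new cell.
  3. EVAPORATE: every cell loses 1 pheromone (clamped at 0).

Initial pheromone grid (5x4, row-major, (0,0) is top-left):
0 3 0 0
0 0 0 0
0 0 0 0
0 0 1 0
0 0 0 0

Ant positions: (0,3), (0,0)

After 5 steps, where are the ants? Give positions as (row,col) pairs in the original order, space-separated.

Step 1: ant0:(0,3)->S->(1,3) | ant1:(0,0)->E->(0,1)
  grid max=4 at (0,1)
Step 2: ant0:(1,3)->N->(0,3) | ant1:(0,1)->E->(0,2)
  grid max=3 at (0,1)
Step 3: ant0:(0,3)->W->(0,2) | ant1:(0,2)->W->(0,1)
  grid max=4 at (0,1)
Step 4: ant0:(0,2)->W->(0,1) | ant1:(0,1)->E->(0,2)
  grid max=5 at (0,1)
Step 5: ant0:(0,1)->E->(0,2) | ant1:(0,2)->W->(0,1)
  grid max=6 at (0,1)

(0,2) (0,1)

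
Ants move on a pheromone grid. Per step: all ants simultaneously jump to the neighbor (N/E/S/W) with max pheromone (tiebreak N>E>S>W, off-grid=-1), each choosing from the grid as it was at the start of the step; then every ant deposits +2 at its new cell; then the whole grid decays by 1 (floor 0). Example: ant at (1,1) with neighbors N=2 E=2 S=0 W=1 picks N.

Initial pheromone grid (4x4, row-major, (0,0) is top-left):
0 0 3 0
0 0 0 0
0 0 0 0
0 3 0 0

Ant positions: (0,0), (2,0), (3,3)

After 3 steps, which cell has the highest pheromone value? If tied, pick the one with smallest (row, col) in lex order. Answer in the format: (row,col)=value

Answer: (0,3)=3

Derivation:
Step 1: ant0:(0,0)->E->(0,1) | ant1:(2,0)->N->(1,0) | ant2:(3,3)->N->(2,3)
  grid max=2 at (0,2)
Step 2: ant0:(0,1)->E->(0,2) | ant1:(1,0)->N->(0,0) | ant2:(2,3)->N->(1,3)
  grid max=3 at (0,2)
Step 3: ant0:(0,2)->E->(0,3) | ant1:(0,0)->E->(0,1) | ant2:(1,3)->N->(0,3)
  grid max=3 at (0,3)
Final grid:
  0 1 2 3
  0 0 0 0
  0 0 0 0
  0 0 0 0
Max pheromone 3 at (0,3)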